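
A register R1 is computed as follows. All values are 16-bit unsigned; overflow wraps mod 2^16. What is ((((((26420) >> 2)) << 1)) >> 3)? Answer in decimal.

1651

26420 = 0110011100110100
→ >> 2 → 0001100111001101 = 6605
→ << 1 (mod 2^16) → 0011001110011010 = 13210
→ >> 3 → 0000011001110011 = 1651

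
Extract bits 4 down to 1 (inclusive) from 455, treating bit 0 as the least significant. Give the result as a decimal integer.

3

v = 000111000111
Shift right by 1: 00011100011
Mask low 4 bits: 0011 = 3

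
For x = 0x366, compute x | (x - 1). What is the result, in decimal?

871

x = 1101100110 = 870
x - 1 = 1101100101
OR    = 1101100111 = 871
(x | (x - 1) sets all bits below the lowest set bit.)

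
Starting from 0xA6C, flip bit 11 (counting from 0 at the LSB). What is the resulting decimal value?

x = 101001101100
bit 11 is currently 1; toggle it via x ^ (1 << 11) = x ^ 2048
→ 001001101100 = 620

620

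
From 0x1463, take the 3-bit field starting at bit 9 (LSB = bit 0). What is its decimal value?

2

v = 1010001100011
Shift right by 9: 1010
Mask low 3 bits: 010 = 2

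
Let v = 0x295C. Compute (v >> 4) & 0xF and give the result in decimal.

v = 10100101011100
Shift right by 4: 1010010101
Mask low 4 bits: 0101 = 5

5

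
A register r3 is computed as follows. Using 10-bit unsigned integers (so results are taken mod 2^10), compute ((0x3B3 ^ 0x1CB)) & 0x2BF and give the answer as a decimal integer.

568

0x3B3 = 1110110011
0x1CB = 0111001011
→ ^ → 1001111000 = 632
0x2BF = 1010111111
→ & → 1000111000 = 568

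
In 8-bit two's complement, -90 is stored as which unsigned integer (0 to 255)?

166

90 in 8 bits: 01011010
Invert: 10100101
Add 1:  10100110 = 166
(Check: 2^8 - 90 = 256 - 90 = 166.)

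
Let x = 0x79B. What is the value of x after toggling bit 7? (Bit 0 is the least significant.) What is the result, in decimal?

1819

x = 0011110011011
bit 7 is currently 1; toggle it via x ^ (1 << 7) = x ^ 128
→ 0011100011011 = 1819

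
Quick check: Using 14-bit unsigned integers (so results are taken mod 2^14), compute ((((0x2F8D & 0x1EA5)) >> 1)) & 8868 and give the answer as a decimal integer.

0x2F8D = 10111110001101
0x1EA5 = 01111010100101
→ & → 00111010000101 = 3717
→ >> 1 → 00011101000010 = 1858
8868 = 10001010100100
→ & → 00001000000000 = 512

512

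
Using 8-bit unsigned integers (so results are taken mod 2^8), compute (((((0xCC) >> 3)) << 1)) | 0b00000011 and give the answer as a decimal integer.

51

0xCC = 11001100
→ >> 3 → 00011001 = 25
→ << 1 (mod 2^8) → 00110010 = 50
0b00000011 = 00000011
→ | → 00110011 = 51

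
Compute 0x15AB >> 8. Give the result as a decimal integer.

21

0x15AB = 1010110101011
shift right by 8 → 0000000010101 = 21
(equivalently, floor(5547 / 256))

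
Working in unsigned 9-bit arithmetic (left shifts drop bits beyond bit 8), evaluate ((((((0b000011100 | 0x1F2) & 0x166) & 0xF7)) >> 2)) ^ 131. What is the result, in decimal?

154

0b000011100 = 000011100
0x1F2 = 111110010
→ | → 111111110 = 510
0x166 = 101100110
→ & → 101100110 = 358
0xF7 = 011110111
→ & → 001100110 = 102
→ >> 2 → 000011001 = 25
131 = 010000011
→ ^ → 010011010 = 154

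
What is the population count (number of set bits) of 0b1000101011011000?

7

n = 1000101011011000
Count the 1s: 1 + 1 + 1 + 1 + 1 + 1 + 1 = 7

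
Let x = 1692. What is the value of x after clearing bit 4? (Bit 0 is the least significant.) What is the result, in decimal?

1676

x = 11010011100
bit 4 is currently 1; clear it via x & ~(1 << 4) = x & ~16
→ 11010001100 = 1676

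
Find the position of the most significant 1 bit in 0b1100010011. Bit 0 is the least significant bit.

9

0b1100010011 = 1100010011
The topmost 1 is at position 9 (since 2^9 = 512 ≤ 787 < 1024).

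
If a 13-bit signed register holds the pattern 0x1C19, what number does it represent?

-999

pattern = 1110000011001 (MSB is 1 ⇒ negative)
Invert: 0001111100110, add 1 → 0001111100111 = 999, so the value is -999.
(Equivalently: 7193 - 2^13 = 7193 - 8192 = -999.)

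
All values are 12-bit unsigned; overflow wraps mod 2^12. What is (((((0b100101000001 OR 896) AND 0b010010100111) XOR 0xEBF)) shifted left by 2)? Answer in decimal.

0b100101000001 = 100101000001
896 = 001110000000
→ OR → 101111000001 = 3009
0b010010100111 = 010010100111
→ AND → 000010000001 = 129
0xEBF = 111010111111
→ XOR → 111000111110 = 3646
→ shifted left by 2 (mod 2^12) → 100011111000 = 2296

2296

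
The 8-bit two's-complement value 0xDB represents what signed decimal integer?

pattern = 11011011 (MSB is 1 ⇒ negative)
Invert: 00100100, add 1 → 00100101 = 37, so the value is -37.
(Equivalently: 219 - 2^8 = 219 - 256 = -37.)

-37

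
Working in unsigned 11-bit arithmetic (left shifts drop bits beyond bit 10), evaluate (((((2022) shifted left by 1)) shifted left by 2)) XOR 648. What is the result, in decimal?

1464

2022 = 11111100110
→ shifted left by 1 (mod 2^11) → 11111001100 = 1996
→ shifted left by 2 (mod 2^11) → 11100110000 = 1840
648 = 01010001000
→ XOR → 10110111000 = 1464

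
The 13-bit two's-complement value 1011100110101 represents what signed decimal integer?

-2251

pattern = 1011100110101 (MSB is 1 ⇒ negative)
Invert: 0100011001010, add 1 → 0100011001011 = 2251, so the value is -2251.
(Equivalently: 5941 - 2^13 = 5941 - 8192 = -2251.)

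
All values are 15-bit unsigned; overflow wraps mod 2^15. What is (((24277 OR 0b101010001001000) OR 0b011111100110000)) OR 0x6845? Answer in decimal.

24277 = 101111011010101
0b101010001001000 = 101010001001000
→ OR → 101111011011101 = 24285
0b011111100110000 = 011111100110000
→ OR → 111111111111101 = 32765
0x6845 = 110100001000101
→ OR → 111111111111101 = 32765

32765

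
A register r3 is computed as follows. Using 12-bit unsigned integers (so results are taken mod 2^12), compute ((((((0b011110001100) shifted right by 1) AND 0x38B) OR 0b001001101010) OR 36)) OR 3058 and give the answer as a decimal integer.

3070

0b011110001100 = 011110001100
→ shifted right by 1 → 001111000110 = 966
0x38B = 001110001011
→ AND → 001110000010 = 898
0b001001101010 = 001001101010
→ OR → 001111101010 = 1002
36 = 000000100100
→ OR → 001111101110 = 1006
3058 = 101111110010
→ OR → 101111111110 = 3070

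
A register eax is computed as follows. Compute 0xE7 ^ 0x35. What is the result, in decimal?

0xE7 = 11100111
0x35 = 00110101
XOR → 11010010 = 210

210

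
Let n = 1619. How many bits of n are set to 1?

6

1619 = 11001010011
Count the 1s: 1 + 1 + 1 + 1 + 1 + 1 = 6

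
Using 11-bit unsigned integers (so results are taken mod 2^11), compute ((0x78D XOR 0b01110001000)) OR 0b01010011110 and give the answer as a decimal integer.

0x78D = 11110001101
0b01110001000 = 01110001000
→ XOR → 10000000101 = 1029
0b01010011110 = 01010011110
→ OR → 11010011111 = 1695

1695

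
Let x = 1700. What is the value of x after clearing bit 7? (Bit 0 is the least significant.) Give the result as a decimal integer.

x = 11010100100
bit 7 is currently 1; clear it via x & ~(1 << 7) = x & ~128
→ 11000100100 = 1572

1572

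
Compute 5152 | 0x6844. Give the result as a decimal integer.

31844

5152 = 001010000100000
0x6844 = 110100001000100
 OR → 111110001100100 = 31844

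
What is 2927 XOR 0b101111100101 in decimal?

138

2927 = 101101101111
b = 101111100101
XOR → 000010001010 = 138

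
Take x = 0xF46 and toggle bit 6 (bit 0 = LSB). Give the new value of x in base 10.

x = 111101000110
bit 6 is currently 1; toggle it via x ^ (1 << 6) = x ^ 64
→ 111100000110 = 3846

3846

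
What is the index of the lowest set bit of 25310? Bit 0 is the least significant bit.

25310 = 110001011011110
Trailing zeros: 1, so the lowest set bit is bit 1 (value 2).

1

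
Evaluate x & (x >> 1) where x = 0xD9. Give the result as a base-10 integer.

72

x = 11011001 = 217
x>>1 = 01101100
AND  = 01001000 = 72
(x & (x >> 1) has a 1 wherever x has two consecutive 1 bits.)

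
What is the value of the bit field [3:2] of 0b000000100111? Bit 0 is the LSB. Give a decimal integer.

v = 000000100111
Shift right by 2: 0000001001
Mask low 2 bits: 01 = 1

1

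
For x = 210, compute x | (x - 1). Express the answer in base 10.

211

x = 11010010 = 210
x - 1 = 11010001
OR    = 11010011 = 211
(x | (x - 1) sets all bits below the lowest set bit.)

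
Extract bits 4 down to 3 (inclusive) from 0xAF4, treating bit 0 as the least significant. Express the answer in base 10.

2

v = 101011110100
Shift right by 3: 101011110
Mask low 2 bits: 10 = 2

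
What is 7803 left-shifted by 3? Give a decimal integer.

7803 = 0001111001111011
shift left by 3 → 1111001111011000 = 62424
(equivalently, 7803 × 2^3 = 7803 × 8)

62424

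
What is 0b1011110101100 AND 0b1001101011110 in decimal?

4876

a = 1011110101100
b = 1001101011110
AND → 1001100001100 = 4876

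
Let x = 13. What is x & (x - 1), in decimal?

x = 1101 = 13
x - 1 = 1100
AND   = 1100 = 12
(x & (x - 1) clears the lowest set bit of x.)

12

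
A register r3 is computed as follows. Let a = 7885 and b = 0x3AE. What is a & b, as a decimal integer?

7885 = 1111011001101
0x3AE = 0001110101110
AND → 0001010001100 = 652

652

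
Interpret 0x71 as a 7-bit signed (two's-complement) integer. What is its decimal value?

-15

pattern = 1110001 (MSB is 1 ⇒ negative)
Invert: 0001110, add 1 → 0001111 = 15, so the value is -15.
(Equivalently: 113 - 2^7 = 113 - 128 = -15.)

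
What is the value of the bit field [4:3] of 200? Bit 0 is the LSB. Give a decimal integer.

1

v = 0011001000
Shift right by 3: 0011001
Mask low 2 bits: 01 = 1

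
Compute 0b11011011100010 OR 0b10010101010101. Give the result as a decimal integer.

14327

a = 11011011100010
b = 10010101010101
 OR → 11011111110111 = 14327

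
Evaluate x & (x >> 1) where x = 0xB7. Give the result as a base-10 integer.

19

x = 10110111 = 183
x>>1 = 01011011
AND  = 00010011 = 19
(x & (x >> 1) has a 1 wherever x has two consecutive 1 bits.)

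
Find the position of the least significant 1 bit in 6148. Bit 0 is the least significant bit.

6148 = 1100000000100
Trailing zeros: 2, so the lowest set bit is bit 2 (value 4).

2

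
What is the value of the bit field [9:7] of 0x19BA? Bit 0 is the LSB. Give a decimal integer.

3

v = 1100110111010
Shift right by 7: 110011
Mask low 3 bits: 011 = 3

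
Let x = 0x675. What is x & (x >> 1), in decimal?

560

x = 11001110101 = 1653
x>>1 = 01100111010
AND  = 01000110000 = 560
(x & (x >> 1) has a 1 wherever x has two consecutive 1 bits.)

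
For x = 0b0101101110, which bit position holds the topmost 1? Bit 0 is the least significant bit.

8

0b0101101110 = 101101110
The topmost 1 is at position 8 (since 2^8 = 256 ≤ 366 < 512).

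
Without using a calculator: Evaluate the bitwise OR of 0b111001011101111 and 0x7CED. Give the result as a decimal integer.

32495

a = 111001011101111
0x7CED = 111110011101101
 OR → 111111011101111 = 32495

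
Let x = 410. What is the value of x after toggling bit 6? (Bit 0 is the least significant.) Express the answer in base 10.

x = 000110011010
bit 6 is currently 0; toggle it via x ^ (1 << 6) = x ^ 64
→ 000111011010 = 474

474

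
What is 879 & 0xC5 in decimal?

879 = 1101101111
0xC5 = 0011000101
AND → 0001000101 = 69

69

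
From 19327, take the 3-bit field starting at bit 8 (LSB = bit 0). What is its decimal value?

3

v = 100101101111111
Shift right by 8: 1001011
Mask low 3 bits: 011 = 3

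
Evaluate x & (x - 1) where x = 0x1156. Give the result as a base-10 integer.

x = 1000101010110 = 4438
x - 1 = 1000101010101
AND   = 1000101010100 = 4436
(x & (x - 1) clears the lowest set bit of x.)

4436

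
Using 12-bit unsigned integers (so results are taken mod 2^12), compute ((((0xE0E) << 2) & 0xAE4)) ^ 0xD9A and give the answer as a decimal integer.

1466

0xE0E = 111000001110
→ << 2 (mod 2^12) → 100000111000 = 2104
0xAE4 = 101011100100
→ & → 100000100000 = 2080
0xD9A = 110110011010
→ ^ → 010110111010 = 1466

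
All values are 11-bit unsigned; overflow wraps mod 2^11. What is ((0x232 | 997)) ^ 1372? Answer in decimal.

1707

0x232 = 01000110010
997 = 01111100101
→ | → 01111110111 = 1015
1372 = 10101011100
→ ^ → 11010101011 = 1707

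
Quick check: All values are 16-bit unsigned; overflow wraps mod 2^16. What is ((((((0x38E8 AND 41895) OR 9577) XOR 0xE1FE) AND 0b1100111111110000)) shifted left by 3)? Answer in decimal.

0x38E8 = 0011100011101000
41895 = 1010001110100111
→ AND → 0010000010100000 = 8352
9577 = 0010010101101001
→ OR → 0010010111101001 = 9705
0xE1FE = 1110000111111110
→ XOR → 1100010000010111 = 50199
0b1100111111110000 = 1100111111110000
→ AND → 1100010000010000 = 50192
→ shifted left by 3 (mod 2^16) → 0010000010000000 = 8320

8320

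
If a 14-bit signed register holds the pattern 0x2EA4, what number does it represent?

-4444

pattern = 10111010100100 (MSB is 1 ⇒ negative)
Invert: 01000101011011, add 1 → 01000101011100 = 4444, so the value is -4444.
(Equivalently: 11940 - 2^14 = 11940 - 16384 = -4444.)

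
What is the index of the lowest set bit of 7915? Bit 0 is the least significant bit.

0

7915 = 1111011101011
Trailing zeros: 0, so the lowest set bit is bit 0 (value 1).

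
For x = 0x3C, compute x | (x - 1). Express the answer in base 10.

x = 111100 = 60
x - 1 = 111011
OR    = 111111 = 63
(x | (x - 1) sets all bits below the lowest set bit.)

63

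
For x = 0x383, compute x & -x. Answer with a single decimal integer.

x = 1110000011 = 899
-x (two's complement) = …0001111101
AND   = 0000000001 = 1
(x & -x isolates the lowest set bit of x.)

1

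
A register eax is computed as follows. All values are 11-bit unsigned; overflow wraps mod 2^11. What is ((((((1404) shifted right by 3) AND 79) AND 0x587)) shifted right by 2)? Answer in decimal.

1

1404 = 10101111100
→ shifted right by 3 → 00010101111 = 175
79 = 00001001111
→ AND → 00000001111 = 15
0x587 = 10110000111
→ AND → 00000000111 = 7
→ shifted right by 2 → 00000000001 = 1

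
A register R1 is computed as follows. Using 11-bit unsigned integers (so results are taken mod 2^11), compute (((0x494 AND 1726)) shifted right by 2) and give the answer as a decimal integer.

0x494 = 10010010100
1726 = 11010111110
→ AND → 10010010100 = 1172
→ shifted right by 2 → 00100100101 = 293

293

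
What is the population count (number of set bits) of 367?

7

367 = 101101111
Count the 1s: 1 + 1 + 1 + 1 + 1 + 1 + 1 = 7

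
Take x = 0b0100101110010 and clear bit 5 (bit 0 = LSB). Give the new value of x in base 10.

2386

x = 0100101110010
bit 5 is currently 1; clear it via x & ~(1 << 5) = x & ~32
→ 0100101010010 = 2386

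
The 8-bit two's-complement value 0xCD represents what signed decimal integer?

-51

pattern = 11001101 (MSB is 1 ⇒ negative)
Invert: 00110010, add 1 → 00110011 = 51, so the value is -51.
(Equivalently: 205 - 2^8 = 205 - 256 = -51.)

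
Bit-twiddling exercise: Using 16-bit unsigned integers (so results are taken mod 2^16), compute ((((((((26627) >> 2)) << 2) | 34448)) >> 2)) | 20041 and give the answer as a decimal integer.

26627 = 0110100000000011
→ >> 2 → 0001101000000000 = 6656
→ << 2 (mod 2^16) → 0110100000000000 = 26624
34448 = 1000011010010000
→ | → 1110111010010000 = 61072
→ >> 2 → 0011101110100100 = 15268
20041 = 0100111001001001
→ | → 0111111111101101 = 32749

32749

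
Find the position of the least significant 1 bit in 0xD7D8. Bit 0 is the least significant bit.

3

0xD7D8 = 1101011111011000
Trailing zeros: 3, so the lowest set bit is bit 3 (value 8).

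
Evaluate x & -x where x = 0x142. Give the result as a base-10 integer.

x = 101000010 = 322
-x (two's complement) = …010111110
AND   = 000000010 = 2
(x & -x isolates the lowest set bit of x.)

2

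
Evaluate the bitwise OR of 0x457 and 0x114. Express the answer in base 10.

0x457 = 10001010111
0x114 = 00100010100
 OR → 10101010111 = 1367

1367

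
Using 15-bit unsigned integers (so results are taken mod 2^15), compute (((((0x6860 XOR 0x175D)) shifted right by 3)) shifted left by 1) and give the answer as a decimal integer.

8142

0x6860 = 110100001100000
0x175D = 001011101011101
→ XOR → 111111100111101 = 32573
→ shifted right by 3 → 000111111100111 = 4071
→ shifted left by 1 (mod 2^15) → 001111111001110 = 8142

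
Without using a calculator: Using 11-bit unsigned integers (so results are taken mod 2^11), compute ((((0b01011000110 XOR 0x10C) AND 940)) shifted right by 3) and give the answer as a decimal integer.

0b01011000110 = 01011000110
0x10C = 00100001100
→ XOR → 01111001010 = 970
940 = 01110101100
→ AND → 01110001000 = 904
→ shifted right by 3 → 00001110001 = 113

113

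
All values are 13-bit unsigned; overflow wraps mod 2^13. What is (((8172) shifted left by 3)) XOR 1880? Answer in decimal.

6200

8172 = 1111111101100
→ shifted left by 3 (mod 2^13) → 1111101100000 = 8032
1880 = 0011101011000
→ XOR → 1100000111000 = 6200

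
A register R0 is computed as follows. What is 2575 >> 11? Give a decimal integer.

2575 = 101000001111
shift right by 11 → 000000000001 = 1
(equivalently, floor(2575 / 2048))

1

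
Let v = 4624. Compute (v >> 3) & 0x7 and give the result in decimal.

2

v = 1001000010000
Shift right by 3: 1001000010
Mask low 3 bits: 010 = 2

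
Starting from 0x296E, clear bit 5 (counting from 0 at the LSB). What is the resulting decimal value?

x = 010100101101110
bit 5 is currently 1; clear it via x & ~(1 << 5) = x & ~32
→ 010100101001110 = 10574

10574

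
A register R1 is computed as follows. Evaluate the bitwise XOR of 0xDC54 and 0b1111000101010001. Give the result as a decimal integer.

11525

0xDC54 = 1101110001010100
b = 1111000101010001
XOR → 0010110100000101 = 11525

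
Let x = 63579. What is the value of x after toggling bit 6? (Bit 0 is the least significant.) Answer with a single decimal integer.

63515

x = 1111100001011011
bit 6 is currently 1; toggle it via x ^ (1 << 6) = x ^ 64
→ 1111100000011011 = 63515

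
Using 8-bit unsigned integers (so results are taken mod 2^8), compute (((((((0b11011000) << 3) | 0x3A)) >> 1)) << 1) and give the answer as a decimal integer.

250

0b11011000 = 11011000
→ << 3 (mod 2^8) → 11000000 = 192
0x3A = 00111010
→ | → 11111010 = 250
→ >> 1 → 01111101 = 125
→ << 1 (mod 2^8) → 11111010 = 250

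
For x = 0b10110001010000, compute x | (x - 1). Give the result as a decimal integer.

11359

x = 10110001010000 = 11344
x - 1 = 10110001001111
OR    = 10110001011111 = 11359
(x | (x - 1) sets all bits below the lowest set bit.)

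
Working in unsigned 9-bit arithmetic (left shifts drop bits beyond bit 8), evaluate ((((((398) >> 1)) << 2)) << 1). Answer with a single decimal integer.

56

398 = 110001110
→ >> 1 → 011000111 = 199
→ << 2 (mod 2^9) → 100011100 = 284
→ << 1 (mod 2^9) → 000111000 = 56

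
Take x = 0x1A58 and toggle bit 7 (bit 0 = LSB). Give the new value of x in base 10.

x = 01101001011000
bit 7 is currently 0; toggle it via x ^ (1 << 7) = x ^ 128
→ 01101011011000 = 6872

6872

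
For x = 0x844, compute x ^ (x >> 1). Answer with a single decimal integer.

3174

x = 100001000100 = 2116
x>>1 = 010000100010
XOR  = 110001100110 = 3174
(x ^ (x >> 1) gives the standard binary-reflected Gray code of x.)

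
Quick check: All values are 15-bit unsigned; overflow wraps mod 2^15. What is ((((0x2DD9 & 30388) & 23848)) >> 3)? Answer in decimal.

128

0x2DD9 = 010110111011001
30388 = 111011010110100
→ & → 010010010010000 = 9360
23848 = 101110100101000
→ & → 000010000000000 = 1024
→ >> 3 → 000000010000000 = 128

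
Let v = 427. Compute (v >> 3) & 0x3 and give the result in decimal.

1

v = 0110101011
Shift right by 3: 0110101
Mask low 2 bits: 01 = 1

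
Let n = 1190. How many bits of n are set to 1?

1190 = 10010100110
Count the 1s: 1 + 1 + 1 + 1 + 1 = 5

5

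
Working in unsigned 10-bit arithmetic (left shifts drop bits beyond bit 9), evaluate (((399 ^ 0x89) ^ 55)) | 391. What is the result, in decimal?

439

399 = 0110001111
0x89 = 0010001001
→ ^ → 0100000110 = 262
55 = 0000110111
→ ^ → 0100110001 = 305
391 = 0110000111
→ | → 0110110111 = 439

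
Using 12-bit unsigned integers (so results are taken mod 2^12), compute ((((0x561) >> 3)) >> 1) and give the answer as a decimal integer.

86

0x561 = 010101100001
→ >> 3 → 000010101100 = 172
→ >> 1 → 000001010110 = 86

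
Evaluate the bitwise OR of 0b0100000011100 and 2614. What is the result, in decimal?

2622

a = 100000011100
2614 = 101000110110
 OR → 101000111110 = 2622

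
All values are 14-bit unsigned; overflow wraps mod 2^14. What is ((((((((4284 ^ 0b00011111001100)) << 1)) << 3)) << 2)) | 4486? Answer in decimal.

4284 = 01000010111100
0b00011111001100 = 00011111001100
→ ^ → 01011101110000 = 6000
→ << 1 (mod 2^14) → 10111011100000 = 12000
→ << 3 (mod 2^14) → 11011100000000 = 14080
→ << 2 (mod 2^14) → 01110000000000 = 7168
4486 = 01000110000110
→ | → 01110110000110 = 7558

7558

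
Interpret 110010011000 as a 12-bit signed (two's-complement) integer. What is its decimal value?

pattern = 110010011000 (MSB is 1 ⇒ negative)
Invert: 001101100111, add 1 → 001101101000 = 872, so the value is -872.
(Equivalently: 3224 - 2^12 = 3224 - 4096 = -872.)

-872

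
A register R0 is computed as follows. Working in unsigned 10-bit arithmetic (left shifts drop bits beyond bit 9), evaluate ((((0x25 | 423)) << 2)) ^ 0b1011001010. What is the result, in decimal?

0x25 = 0000100101
423 = 0110100111
→ | → 0110100111 = 423
→ << 2 (mod 2^10) → 1010011100 = 668
0b1011001010 = 1011001010
→ ^ → 0001010110 = 86

86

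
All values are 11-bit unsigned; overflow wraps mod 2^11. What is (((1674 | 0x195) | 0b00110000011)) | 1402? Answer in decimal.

2047

1674 = 11010001010
0x195 = 00110010101
→ | → 11110011111 = 1951
0b00110000011 = 00110000011
→ | → 11110011111 = 1951
1402 = 10101111010
→ | → 11111111111 = 2047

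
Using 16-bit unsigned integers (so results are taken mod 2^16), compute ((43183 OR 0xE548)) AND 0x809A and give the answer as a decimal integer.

32906

43183 = 1010100010101111
0xE548 = 1110010101001000
→ OR → 1110110111101111 = 60911
0x809A = 1000000010011010
→ AND → 1000000010001010 = 32906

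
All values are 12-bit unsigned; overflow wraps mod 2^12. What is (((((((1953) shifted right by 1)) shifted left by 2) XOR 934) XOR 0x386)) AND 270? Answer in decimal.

256

1953 = 011110100001
→ shifted right by 1 → 001111010000 = 976
→ shifted left by 2 (mod 2^12) → 111101000000 = 3904
934 = 001110100110
→ XOR → 110011100110 = 3302
0x386 = 001110000110
→ XOR → 111101100000 = 3936
270 = 000100001110
→ AND → 000100000000 = 256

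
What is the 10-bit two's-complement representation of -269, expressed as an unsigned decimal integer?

755

269 in 10 bits: 0100001101
Invert: 1011110010
Add 1:  1011110011 = 755
(Check: 2^10 - 269 = 1024 - 269 = 755.)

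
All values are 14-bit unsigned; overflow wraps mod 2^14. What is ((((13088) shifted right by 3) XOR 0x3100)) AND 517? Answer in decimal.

516

13088 = 11001100100000
→ shifted right by 3 → 00011001100100 = 1636
0x3100 = 11000100000000
→ XOR → 11011101100100 = 14180
517 = 00001000000101
→ AND → 00001000000100 = 516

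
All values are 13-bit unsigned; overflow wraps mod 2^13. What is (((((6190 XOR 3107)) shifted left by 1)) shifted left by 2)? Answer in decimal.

6190 = 1100000101110
3107 = 0110000100011
→ XOR → 1010000001101 = 5133
→ shifted left by 1 (mod 2^13) → 0100000011010 = 2074
→ shifted left by 2 (mod 2^13) → 0000001101000 = 104

104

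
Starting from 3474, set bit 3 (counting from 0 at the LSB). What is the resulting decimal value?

3482

x = 110110010010
bit 3 is currently 0; set it via x | (1 << 3) = x | 8
→ 110110011010 = 3482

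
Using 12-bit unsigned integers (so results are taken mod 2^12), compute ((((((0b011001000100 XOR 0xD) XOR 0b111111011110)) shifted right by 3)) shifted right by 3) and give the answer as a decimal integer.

38

0b011001000100 = 011001000100
0xD = 000000001101
→ XOR → 011001001001 = 1609
0b111111011110 = 111111011110
→ XOR → 100110010111 = 2455
→ shifted right by 3 → 000100110010 = 306
→ shifted right by 3 → 000000100110 = 38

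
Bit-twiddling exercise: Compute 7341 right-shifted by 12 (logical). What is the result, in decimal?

1

7341 = 1110010101101
shift right by 12 → 0000000000001 = 1
(equivalently, floor(7341 / 4096))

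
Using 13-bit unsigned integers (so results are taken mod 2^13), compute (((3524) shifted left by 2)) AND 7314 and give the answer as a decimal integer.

5136

3524 = 0110111000100
→ shifted left by 2 (mod 2^13) → 1011100010000 = 5904
7314 = 1110010010010
→ AND → 1010000010000 = 5136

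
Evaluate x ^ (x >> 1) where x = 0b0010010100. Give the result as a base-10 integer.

x = 10010100 = 148
x>>1 = 01001010
XOR  = 11011110 = 222
(x ^ (x >> 1) gives the standard binary-reflected Gray code of x.)

222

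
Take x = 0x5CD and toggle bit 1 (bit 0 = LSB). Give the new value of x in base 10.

x = 0010111001101
bit 1 is currently 0; toggle it via x ^ (1 << 1) = x ^ 2
→ 0010111001111 = 1487

1487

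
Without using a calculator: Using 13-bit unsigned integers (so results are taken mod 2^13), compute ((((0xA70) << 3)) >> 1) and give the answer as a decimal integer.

2496

0xA70 = 0101001110000
→ << 3 (mod 2^13) → 1001110000000 = 4992
→ >> 1 → 0100111000000 = 2496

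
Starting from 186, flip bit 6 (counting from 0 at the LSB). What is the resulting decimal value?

250

x = 10111010
bit 6 is currently 0; toggle it via x ^ (1 << 6) = x ^ 64
→ 11111010 = 250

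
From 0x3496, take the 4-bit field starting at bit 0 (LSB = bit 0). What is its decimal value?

6

v = 11010010010110
Shift right by 0: 11010010010110
Mask low 4 bits: 0110 = 6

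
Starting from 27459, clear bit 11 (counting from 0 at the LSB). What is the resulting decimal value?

x = 110101101000011
bit 11 is currently 1; clear it via x & ~(1 << 11) = x & ~2048
→ 110001101000011 = 25411

25411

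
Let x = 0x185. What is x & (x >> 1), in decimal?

x = 110000101 = 389
x>>1 = 011000010
AND  = 010000000 = 128
(x & (x >> 1) has a 1 wherever x has two consecutive 1 bits.)

128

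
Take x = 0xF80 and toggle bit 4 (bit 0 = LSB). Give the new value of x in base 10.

x = 111110000000
bit 4 is currently 0; toggle it via x ^ (1 << 4) = x ^ 16
→ 111110010000 = 3984

3984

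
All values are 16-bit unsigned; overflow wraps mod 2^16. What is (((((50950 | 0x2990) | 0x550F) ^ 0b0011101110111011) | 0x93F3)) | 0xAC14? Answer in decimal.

50950 = 1100011100000110
0x2990 = 0010100110010000
→ | → 1110111110010110 = 61334
0x550F = 0101010100001111
→ | → 1111111110011111 = 65439
0b0011101110111011 = 0011101110111011
→ ^ → 1100010000100100 = 50212
0x93F3 = 1001001111110011
→ | → 1101011111110111 = 55287
0xAC14 = 1010110000010100
→ | → 1111111111110111 = 65527

65527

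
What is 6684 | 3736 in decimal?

7836

6684 = 1101000011100
3736 = 0111010011000
 OR → 1111010011100 = 7836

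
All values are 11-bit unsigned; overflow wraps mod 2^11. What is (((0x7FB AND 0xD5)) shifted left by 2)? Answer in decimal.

0x7FB = 11111111011
0xD5 = 00011010101
→ AND → 00011010001 = 209
→ shifted left by 2 (mod 2^11) → 01101000100 = 836

836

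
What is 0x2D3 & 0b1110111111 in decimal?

0x2D3 = 1011010011
b = 1110111111
AND → 1010010011 = 659

659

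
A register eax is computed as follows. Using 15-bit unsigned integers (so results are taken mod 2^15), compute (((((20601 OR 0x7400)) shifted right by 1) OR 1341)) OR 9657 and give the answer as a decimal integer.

20601 = 101000001111001
0x7400 = 111010000000000
→ OR → 111010001111001 = 29817
→ shifted right by 1 → 011101000111100 = 14908
1341 = 000010100111101
→ OR → 011111100111101 = 16189
9657 = 010010110111001
→ OR → 011111110111101 = 16317

16317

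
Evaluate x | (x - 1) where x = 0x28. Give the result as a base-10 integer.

47

x = 101000 = 40
x - 1 = 100111
OR    = 101111 = 47
(x | (x - 1) sets all bits below the lowest set bit.)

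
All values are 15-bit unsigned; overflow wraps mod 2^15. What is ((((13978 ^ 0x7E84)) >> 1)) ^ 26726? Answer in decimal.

19561

13978 = 011011010011010
0x7E84 = 111111010000100
→ ^ → 100100000011110 = 18462
→ >> 1 → 010010000001111 = 9231
26726 = 110100001100110
→ ^ → 100110001101001 = 19561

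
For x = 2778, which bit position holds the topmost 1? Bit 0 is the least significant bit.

2778 = 101011011010
The topmost 1 is at position 11 (since 2^11 = 2048 ≤ 2778 < 4096).

11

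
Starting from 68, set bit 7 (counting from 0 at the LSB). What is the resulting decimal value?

x = 01000100
bit 7 is currently 0; set it via x | (1 << 7) = x | 128
→ 11000100 = 196

196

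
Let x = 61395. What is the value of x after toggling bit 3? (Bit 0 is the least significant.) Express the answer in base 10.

61403

x = 1110111111010011
bit 3 is currently 0; toggle it via x ^ (1 << 3) = x ^ 8
→ 1110111111011011 = 61403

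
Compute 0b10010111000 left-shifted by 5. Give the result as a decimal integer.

x = 0000010010111000
shift left by 5 → 1001011100000000 = 38656
(equivalently, 1208 × 2^5 = 1208 × 32)

38656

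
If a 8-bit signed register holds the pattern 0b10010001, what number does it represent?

pattern = 10010001 (MSB is 1 ⇒ negative)
Invert: 01101110, add 1 → 01101111 = 111, so the value is -111.
(Equivalently: 145 - 2^8 = 145 - 256 = -111.)

-111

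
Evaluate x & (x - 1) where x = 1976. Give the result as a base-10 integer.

1968

x = 11110111000 = 1976
x - 1 = 11110110111
AND   = 11110110000 = 1968
(x & (x - 1) clears the lowest set bit of x.)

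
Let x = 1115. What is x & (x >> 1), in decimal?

x = 10001011011 = 1115
x>>1 = 01000101101
AND  = 00000001001 = 9
(x & (x >> 1) has a 1 wherever x has two consecutive 1 bits.)

9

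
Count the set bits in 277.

277 = 100010101
Count the 1s: 1 + 1 + 1 + 1 = 4

4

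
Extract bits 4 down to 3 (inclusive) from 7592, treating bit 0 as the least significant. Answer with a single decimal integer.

1

v = 1110110101000
Shift right by 3: 1110110101
Mask low 2 bits: 01 = 1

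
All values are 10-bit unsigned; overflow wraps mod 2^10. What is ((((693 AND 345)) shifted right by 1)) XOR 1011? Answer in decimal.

1019

693 = 1010110101
345 = 0101011001
→ AND → 0000010001 = 17
→ shifted right by 1 → 0000001000 = 8
1011 = 1111110011
→ XOR → 1111111011 = 1019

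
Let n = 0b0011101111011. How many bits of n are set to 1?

n = 11101111011
Count the 1s: 1 + 1 + 1 + 1 + 1 + 1 + 1 + 1 + 1 = 9

9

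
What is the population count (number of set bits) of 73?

73 = 1001001
Count the 1s: 1 + 1 + 1 = 3

3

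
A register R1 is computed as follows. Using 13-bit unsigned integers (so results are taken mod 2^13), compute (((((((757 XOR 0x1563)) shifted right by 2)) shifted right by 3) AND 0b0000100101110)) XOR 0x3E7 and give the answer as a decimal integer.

971

757 = 0001011110101
0x1563 = 1010101100011
→ XOR → 1011110010110 = 6038
→ shifted right by 2 → 0010111100101 = 1509
→ shifted right by 3 → 0000010111100 = 188
0b0000100101110 = 0000100101110
→ AND → 0000000101100 = 44
0x3E7 = 0001111100111
→ XOR → 0001111001011 = 971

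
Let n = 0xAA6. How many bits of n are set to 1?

0xAA6 = 101010100110
Count the 1s: 1 + 1 + 1 + 1 + 1 + 1 = 6

6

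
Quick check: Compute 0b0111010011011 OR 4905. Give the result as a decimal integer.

8123

a = 0111010011011
4905 = 1001100101001
 OR → 1111110111011 = 8123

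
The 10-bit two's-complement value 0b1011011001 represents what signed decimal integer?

-295

pattern = 1011011001 (MSB is 1 ⇒ negative)
Invert: 0100100110, add 1 → 0100100111 = 295, so the value is -295.
(Equivalently: 729 - 2^10 = 729 - 1024 = -295.)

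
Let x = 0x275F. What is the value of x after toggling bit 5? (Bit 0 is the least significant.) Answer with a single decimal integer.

10111

x = 10011101011111
bit 5 is currently 0; toggle it via x ^ (1 << 5) = x ^ 32
→ 10011101111111 = 10111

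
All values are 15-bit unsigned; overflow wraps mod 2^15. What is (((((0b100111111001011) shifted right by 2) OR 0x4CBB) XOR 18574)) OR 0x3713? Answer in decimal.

14199

0b100111111001011 = 100111111001011
→ shifted right by 2 → 001001111110010 = 5106
0x4CBB = 100110010111011
→ OR → 101111111111011 = 24571
18574 = 100100010001110
→ XOR → 001011101110101 = 6005
0x3713 = 011011100010011
→ OR → 011011101110111 = 14199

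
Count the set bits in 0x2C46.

0x2C46 = 10110001000110
Count the 1s: 1 + 1 + 1 + 1 + 1 + 1 = 6

6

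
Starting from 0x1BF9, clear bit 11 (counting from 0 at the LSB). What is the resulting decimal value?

5113

x = 1101111111001
bit 11 is currently 1; clear it via x & ~(1 << 11) = x & ~2048
→ 1001111111001 = 5113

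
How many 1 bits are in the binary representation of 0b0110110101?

6

n = 110110101
Count the 1s: 1 + 1 + 1 + 1 + 1 + 1 = 6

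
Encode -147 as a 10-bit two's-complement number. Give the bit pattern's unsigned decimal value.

877

147 in 10 bits: 0010010011
Invert: 1101101100
Add 1:  1101101101 = 877
(Check: 2^10 - 147 = 1024 - 147 = 877.)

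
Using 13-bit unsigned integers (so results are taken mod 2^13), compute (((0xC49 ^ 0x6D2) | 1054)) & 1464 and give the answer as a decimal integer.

1176

0xC49 = 0110001001001
0x6D2 = 0011011010010
→ ^ → 0101010011011 = 2715
1054 = 0010000011110
→ | → 0111010011111 = 3743
1464 = 0010110111000
→ & → 0010010011000 = 1176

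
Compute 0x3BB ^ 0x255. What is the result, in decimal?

0x3BB = 1110111011
0x255 = 1001010101
XOR → 0111101110 = 494

494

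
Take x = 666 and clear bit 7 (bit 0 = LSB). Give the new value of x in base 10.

538

x = 0001010011010
bit 7 is currently 1; clear it via x & ~(1 << 7) = x & ~128
→ 0001000011010 = 538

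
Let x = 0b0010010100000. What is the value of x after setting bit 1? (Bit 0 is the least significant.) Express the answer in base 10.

x = 0010010100000
bit 1 is currently 0; set it via x | (1 << 1) = x | 2
→ 0010010100010 = 1186

1186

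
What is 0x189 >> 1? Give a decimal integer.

196

0x189 = 110001001
shift right by 1 → 011000100 = 196
(equivalently, floor(393 / 2))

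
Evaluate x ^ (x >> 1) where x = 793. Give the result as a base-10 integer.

x = 1100011001 = 793
x>>1 = 0110001100
XOR  = 1010010101 = 661
(x ^ (x >> 1) gives the standard binary-reflected Gray code of x.)

661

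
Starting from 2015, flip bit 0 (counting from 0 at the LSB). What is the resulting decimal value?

x = 11111011111
bit 0 is currently 1; toggle it via x ^ (1 << 0) = x ^ 1
→ 11111011110 = 2014

2014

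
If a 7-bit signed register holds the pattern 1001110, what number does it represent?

-50

pattern = 1001110 (MSB is 1 ⇒ negative)
Invert: 0110001, add 1 → 0110010 = 50, so the value is -50.
(Equivalently: 78 - 2^7 = 78 - 128 = -50.)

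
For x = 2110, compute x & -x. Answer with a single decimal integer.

x = 100000111110 = 2110
-x (two's complement) = …011111000010
AND   = 000000000010 = 2
(x & -x isolates the lowest set bit of x.)

2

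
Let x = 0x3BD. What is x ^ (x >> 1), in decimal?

611

x = 1110111101 = 957
x>>1 = 0111011110
XOR  = 1001100011 = 611
(x ^ (x >> 1) gives the standard binary-reflected Gray code of x.)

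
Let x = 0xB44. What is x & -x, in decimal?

4

x = 101101000100 = 2884
-x (two's complement) = …010010111100
AND   = 000000000100 = 4
(x & -x isolates the lowest set bit of x.)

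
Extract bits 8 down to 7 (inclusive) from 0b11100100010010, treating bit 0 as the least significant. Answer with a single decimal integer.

v = 11100100010010
Shift right by 7: 1110010
Mask low 2 bits: 10 = 2

2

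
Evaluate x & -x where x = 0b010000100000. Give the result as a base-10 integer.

x = 10000100000 = 1056
-x (two's complement) = …01111100000
AND   = 00000100000 = 32
(x & -x isolates the lowest set bit of x.)

32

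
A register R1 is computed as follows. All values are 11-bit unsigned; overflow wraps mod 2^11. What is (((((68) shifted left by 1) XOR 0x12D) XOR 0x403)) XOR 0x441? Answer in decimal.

68 = 00001000100
→ shifted left by 1 (mod 2^11) → 00010001000 = 136
0x12D = 00100101101
→ XOR → 00110100101 = 421
0x403 = 10000000011
→ XOR → 10110100110 = 1446
0x441 = 10001000001
→ XOR → 00111100111 = 487

487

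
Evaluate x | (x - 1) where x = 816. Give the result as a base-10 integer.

x = 1100110000 = 816
x - 1 = 1100101111
OR    = 1100111111 = 831
(x | (x - 1) sets all bits below the lowest set bit.)

831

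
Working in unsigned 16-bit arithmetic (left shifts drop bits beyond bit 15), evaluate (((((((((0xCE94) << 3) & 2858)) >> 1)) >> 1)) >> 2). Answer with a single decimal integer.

0xCE94 = 1100111010010100
→ << 3 (mod 2^16) → 0111010010100000 = 29856
2858 = 0000101100101010
→ & → 0000000000100000 = 32
→ >> 1 → 0000000000010000 = 16
→ >> 1 → 0000000000001000 = 8
→ >> 2 → 0000000000000010 = 2

2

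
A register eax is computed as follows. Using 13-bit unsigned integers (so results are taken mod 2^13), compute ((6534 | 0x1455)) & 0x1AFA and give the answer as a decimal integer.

6534 = 1100110000110
0x1455 = 1010001010101
→ | → 1110111010111 = 7639
0x1AFA = 1101011111010
→ & → 1100011010010 = 6354

6354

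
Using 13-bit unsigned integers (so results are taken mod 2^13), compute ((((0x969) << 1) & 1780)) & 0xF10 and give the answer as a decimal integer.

0x969 = 0100101101001
→ << 1 (mod 2^13) → 1001011010010 = 4818
1780 = 0011011110100
→ & → 0001011010000 = 720
0xF10 = 0111100010000
→ & → 0001000010000 = 528

528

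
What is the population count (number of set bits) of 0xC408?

0xC408 = 1100010000001000
Count the 1s: 1 + 1 + 1 + 1 = 4

4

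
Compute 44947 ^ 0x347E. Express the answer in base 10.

39917

44947 = 1010111110010011
0x347E = 0011010001111110
XOR → 1001101111101101 = 39917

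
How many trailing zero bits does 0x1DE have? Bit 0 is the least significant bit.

1

0x1DE = 111011110
Trailing zeros: 1, so the lowest set bit is bit 1 (value 2).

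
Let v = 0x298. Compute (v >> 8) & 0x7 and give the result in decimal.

v = 001010011000
Shift right by 8: 0010
Mask low 3 bits: 010 = 2

2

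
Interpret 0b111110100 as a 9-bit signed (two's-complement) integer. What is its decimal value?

pattern = 111110100 (MSB is 1 ⇒ negative)
Invert: 000001011, add 1 → 000001100 = 12, so the value is -12.
(Equivalently: 500 - 2^9 = 500 - 512 = -12.)

-12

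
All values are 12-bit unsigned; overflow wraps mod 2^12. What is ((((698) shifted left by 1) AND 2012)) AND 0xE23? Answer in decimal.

1024

698 = 001010111010
→ shifted left by 1 (mod 2^12) → 010101110100 = 1396
2012 = 011111011100
→ AND → 010101010100 = 1364
0xE23 = 111000100011
→ AND → 010000000000 = 1024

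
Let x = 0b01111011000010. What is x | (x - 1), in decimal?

7875

x = 1111011000010 = 7874
x - 1 = 1111011000001
OR    = 1111011000011 = 7875
(x | (x - 1) sets all bits below the lowest set bit.)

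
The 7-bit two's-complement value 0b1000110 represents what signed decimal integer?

pattern = 1000110 (MSB is 1 ⇒ negative)
Invert: 0111001, add 1 → 0111010 = 58, so the value is -58.
(Equivalently: 70 - 2^7 = 70 - 128 = -58.)

-58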